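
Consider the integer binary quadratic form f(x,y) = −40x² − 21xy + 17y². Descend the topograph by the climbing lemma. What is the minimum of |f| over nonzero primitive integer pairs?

descent: ρ → (17,55,-2)  [lands on river]
river: ρ → (-2,53,44)
river: ρ → (44,35,-11)
river: ρ → (-11,53,8)
river: ρ → (8,43,-41)
river: ρ → (-41,39,10)
river: ρ → (10,41,-37)
river: ρ → (-37,33,14)
river: ρ → (14,51,-10)
river: ρ → (-10,49,19)
river: ρ → (19,27,-32)
river: ρ → (-32,37,14)
river: ρ → (14,47,-17)
river: ρ → (-17,55,2)
river: ρ → (2,53,-44)
river: ρ → (-44,35,11)
river: ρ → (11,53,-8)
river: ρ → (-8,43,41)
river: ρ → (41,39,-10)
river: ρ → (-10,41,37)
river: ρ → (37,33,-14)
river: ρ → (-14,51,10)
river: ρ → (10,49,-19)
river: ρ → (-19,27,32)
river: ρ → (32,37,-14)
river: ρ → (-14,47,17)
closes: descent 1, river 26
min |a| on river = 2

2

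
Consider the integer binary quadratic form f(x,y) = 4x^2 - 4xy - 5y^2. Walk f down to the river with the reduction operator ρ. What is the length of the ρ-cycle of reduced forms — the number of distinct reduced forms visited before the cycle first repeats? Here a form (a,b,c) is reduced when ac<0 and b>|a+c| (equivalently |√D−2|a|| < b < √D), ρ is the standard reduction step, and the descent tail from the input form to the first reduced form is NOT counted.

D = 96, ⌊√D⌋ = 9
descent: ρ → (-5,4,4)  [lands on river]
river: ρ → (4,4,-5)
river: ρ → (-5,6,3)
river: ρ → (3,6,-5)
ρ-cycle length = 4 (tail of 1 descent step not counted)

4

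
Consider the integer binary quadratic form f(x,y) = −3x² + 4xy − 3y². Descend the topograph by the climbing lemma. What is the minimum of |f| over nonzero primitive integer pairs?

translate: b→2 (≡-4 mod 6), so (3,-4,3)→(3,2,2)
flip: (3,2,2)→(2,-2,3)
translate: b→2 (≡-2 mod 4), so (2,-2,3)→(2,2,3)
reduced (well bottom): (2,2,3) with a≤c, −a<b≤a
well minimum |f| = |-2| = 2 (negative-definite)

2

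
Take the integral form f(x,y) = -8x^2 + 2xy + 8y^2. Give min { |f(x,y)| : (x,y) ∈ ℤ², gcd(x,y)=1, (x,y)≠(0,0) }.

river: ρ → (8,14,-2)
river: ρ → (-2,14,8)
river: ρ → (8,2,-8)
river: ρ → (-8,14,2)
river: ρ → (2,14,-8)
river: ρ → (-8,2,8)
closes: descent 0, river 6
min |a| on river = 2

2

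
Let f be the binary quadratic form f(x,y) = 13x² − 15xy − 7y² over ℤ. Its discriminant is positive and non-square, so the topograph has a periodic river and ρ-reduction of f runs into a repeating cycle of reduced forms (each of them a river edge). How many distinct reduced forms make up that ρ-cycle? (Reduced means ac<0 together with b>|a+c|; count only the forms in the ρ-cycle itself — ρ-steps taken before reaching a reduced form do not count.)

D = 589, ⌊√D⌋ = 24
descent: ρ → (-7,15,13)  [lands on river]
river: ρ → (13,11,-9)
river: ρ → (-9,7,15)
river: ρ → (15,23,-1)
river: ρ → (-1,23,15)
river: ρ → (15,7,-9)
river: ρ → (-9,11,13)
river: ρ → (13,15,-7)
river: ρ → (-7,13,15)
river: ρ → (15,17,-5)
river: ρ → (-5,23,3)
river: ρ → (3,19,-19)
river: ρ → (-19,19,3)
river: ρ → (3,23,-5)
river: ρ → (-5,17,15)
river: ρ → (15,13,-7)
ρ-cycle length = 16 (tail of 1 descent step not counted)

16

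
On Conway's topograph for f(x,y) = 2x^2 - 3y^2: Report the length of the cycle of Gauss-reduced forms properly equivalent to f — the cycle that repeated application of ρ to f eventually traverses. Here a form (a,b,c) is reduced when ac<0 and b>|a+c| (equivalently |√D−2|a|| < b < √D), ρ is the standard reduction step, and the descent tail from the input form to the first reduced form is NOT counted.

D = 24, ⌊√D⌋ = 4
descent: ρ → (-3,0,2)
descent: ρ → (2,4,-1)  [lands on river]
river: ρ → (-1,4,2)
ρ-cycle length = 2 (tail of 2 descent steps not counted)

2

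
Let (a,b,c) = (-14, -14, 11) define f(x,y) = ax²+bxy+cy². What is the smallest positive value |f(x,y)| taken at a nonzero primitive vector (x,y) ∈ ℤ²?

descent: ρ → (11,14,-14)  [lands on river]
river: ρ → (-14,14,11)
river: ρ → (11,8,-17)
river: ρ → (-17,26,2)
river: ρ → (2,26,-17)
river: ρ → (-17,8,11)
closes: descent 1, river 6
min |a| on river = 2

2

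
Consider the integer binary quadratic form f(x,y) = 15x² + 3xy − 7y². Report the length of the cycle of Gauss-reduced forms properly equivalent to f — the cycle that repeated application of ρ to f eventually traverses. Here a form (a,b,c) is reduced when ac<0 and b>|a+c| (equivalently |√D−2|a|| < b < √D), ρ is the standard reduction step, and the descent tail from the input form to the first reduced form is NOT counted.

D = 429, ⌊√D⌋ = 20
descent: ρ → (-7,11,11)  [lands on river]
river: ρ → (11,11,-7)
river: ρ → (-7,17,5)
river: ρ → (5,13,-13)
river: ρ → (-13,13,5)
river: ρ → (5,17,-7)
ρ-cycle length = 6 (tail of 1 descent step not counted)

6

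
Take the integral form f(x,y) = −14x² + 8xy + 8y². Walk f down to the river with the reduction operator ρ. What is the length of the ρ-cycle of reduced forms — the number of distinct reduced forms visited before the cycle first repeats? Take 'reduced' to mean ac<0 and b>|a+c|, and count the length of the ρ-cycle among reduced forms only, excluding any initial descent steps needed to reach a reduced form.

D = 512, ⌊√D⌋ = 22
river: ρ → (8,8,-14)
river: ρ → (-14,20,2)
river: ρ → (2,20,-14)
river: ρ → (-14,8,8)
ρ-cycle length = 4 (tail of 0 descent steps not counted)

4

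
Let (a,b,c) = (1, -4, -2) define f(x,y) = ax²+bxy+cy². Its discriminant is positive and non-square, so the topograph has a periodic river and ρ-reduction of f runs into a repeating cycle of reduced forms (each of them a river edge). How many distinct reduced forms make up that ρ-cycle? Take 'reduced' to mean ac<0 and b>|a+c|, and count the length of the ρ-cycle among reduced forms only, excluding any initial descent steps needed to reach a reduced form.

D = 24, ⌊√D⌋ = 4
descent: ρ → (-2,4,1)  [lands on river]
river: ρ → (1,4,-2)
ρ-cycle length = 2 (tail of 1 descent step not counted)

2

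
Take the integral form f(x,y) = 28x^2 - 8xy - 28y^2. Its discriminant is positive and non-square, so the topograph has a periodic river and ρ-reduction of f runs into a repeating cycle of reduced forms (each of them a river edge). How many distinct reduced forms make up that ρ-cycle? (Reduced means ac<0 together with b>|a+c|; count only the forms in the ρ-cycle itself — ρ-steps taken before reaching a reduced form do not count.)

D = 3200, ⌊√D⌋ = 56
descent: ρ → (-28,8,28)  [lands on river]
river: ρ → (28,48,-8)
river: ρ → (-8,48,28)
river: ρ → (28,8,-28)
river: ρ → (-28,48,8)
river: ρ → (8,48,-28)
ρ-cycle length = 6 (tail of 1 descent step not counted)

6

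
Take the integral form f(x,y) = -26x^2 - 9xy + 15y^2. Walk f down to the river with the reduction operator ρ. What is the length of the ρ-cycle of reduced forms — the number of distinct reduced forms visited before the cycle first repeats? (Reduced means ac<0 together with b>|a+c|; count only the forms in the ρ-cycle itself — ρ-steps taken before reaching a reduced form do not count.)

D = 1641, ⌊√D⌋ = 40
descent: ρ → (15,39,-2)  [lands on river]
river: ρ → (-2,37,34)
river: ρ → (34,31,-5)
river: ρ → (-5,39,6)
river: ρ → (6,33,-23)
river: ρ → (-23,13,16)
river: ρ → (16,19,-20)
river: ρ → (-20,21,15)
ρ-cycle length = 8 (tail of 1 descent step not counted)

8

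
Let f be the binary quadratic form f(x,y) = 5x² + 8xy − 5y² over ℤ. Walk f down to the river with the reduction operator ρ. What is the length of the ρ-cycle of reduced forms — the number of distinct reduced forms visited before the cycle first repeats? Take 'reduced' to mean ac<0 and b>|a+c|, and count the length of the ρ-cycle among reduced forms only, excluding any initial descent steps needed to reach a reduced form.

D = 164, ⌊√D⌋ = 12
river: ρ → (-5,12,1)
river: ρ → (1,12,-5)
river: ρ → (-5,8,5)
river: ρ → (5,12,-1)
river: ρ → (-1,12,5)
river: ρ → (5,8,-5)
ρ-cycle length = 6 (tail of 0 descent steps not counted)

6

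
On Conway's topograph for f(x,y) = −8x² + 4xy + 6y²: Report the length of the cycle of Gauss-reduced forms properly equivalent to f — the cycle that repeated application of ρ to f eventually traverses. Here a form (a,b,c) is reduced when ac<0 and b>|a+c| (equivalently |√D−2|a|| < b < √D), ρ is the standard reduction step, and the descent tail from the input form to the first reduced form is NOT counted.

D = 208, ⌊√D⌋ = 14
river: ρ → (6,8,-6)
river: ρ → (-6,4,8)
river: ρ → (8,12,-2)
river: ρ → (-2,12,8)
river: ρ → (8,4,-6)
river: ρ → (-6,8,6)
river: ρ → (6,4,-8)
river: ρ → (-8,12,2)
river: ρ → (2,12,-8)
river: ρ → (-8,4,6)
ρ-cycle length = 10 (tail of 0 descent steps not counted)

10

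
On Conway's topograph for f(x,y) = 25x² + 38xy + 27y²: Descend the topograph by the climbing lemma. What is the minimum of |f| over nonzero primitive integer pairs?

translate: b→-12 (≡38 mod 50), so (25,38,27)→(25,-12,14)
flip: (25,-12,14)→(14,12,25)
reduced (well bottom): (14,12,25) with a≤c, −a<b≤a
well minimum = a = 14

14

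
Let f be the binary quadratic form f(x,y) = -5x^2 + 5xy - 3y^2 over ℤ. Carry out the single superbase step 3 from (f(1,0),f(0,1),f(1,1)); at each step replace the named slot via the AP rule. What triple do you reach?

start (-5,-3,-3) = (f(1,0),f(0,1),f(1,1))
replace slot 3: 2·((-5)+(-3)) − (-3) = -13 → (-5,-3,-13)

-5,-3,-13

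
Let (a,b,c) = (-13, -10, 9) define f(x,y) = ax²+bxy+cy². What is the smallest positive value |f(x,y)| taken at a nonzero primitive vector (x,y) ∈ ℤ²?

descent: ρ → (9,10,-13)  [lands on river]
river: ρ → (-13,16,6)
river: ρ → (6,20,-7)
river: ρ → (-7,22,3)
river: ρ → (3,20,-14)
river: ρ → (-14,8,9)
closes: descent 1, river 6
min |a| on river = 3

3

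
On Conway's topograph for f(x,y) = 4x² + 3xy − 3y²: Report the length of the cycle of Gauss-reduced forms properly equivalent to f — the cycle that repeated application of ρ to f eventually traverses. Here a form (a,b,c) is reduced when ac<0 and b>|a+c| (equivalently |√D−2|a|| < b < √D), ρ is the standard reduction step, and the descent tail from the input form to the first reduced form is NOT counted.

D = 57, ⌊√D⌋ = 7
river: ρ → (-3,3,4)
river: ρ → (4,5,-2)
river: ρ → (-2,7,1)
river: ρ → (1,7,-2)
river: ρ → (-2,5,4)
river: ρ → (4,3,-3)
ρ-cycle length = 6 (tail of 0 descent steps not counted)

6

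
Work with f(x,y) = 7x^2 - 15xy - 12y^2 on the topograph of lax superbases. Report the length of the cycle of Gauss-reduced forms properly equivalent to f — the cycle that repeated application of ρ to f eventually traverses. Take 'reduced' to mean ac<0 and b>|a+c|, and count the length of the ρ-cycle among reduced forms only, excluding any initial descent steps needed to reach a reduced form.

D = 561, ⌊√D⌋ = 23
descent: ρ → (-12,15,7)  [lands on river]
river: ρ → (7,13,-14)
river: ρ → (-14,15,6)
river: ρ → (6,21,-5)
river: ρ → (-5,19,10)
river: ρ → (10,21,-3)
river: ρ → (-3,21,10)
river: ρ → (10,19,-5)
river: ρ → (-5,21,6)
river: ρ → (6,15,-14)
river: ρ → (-14,13,7)
river: ρ → (7,15,-12)
river: ρ → (-12,9,10)
river: ρ → (10,11,-11)
river: ρ → (-11,11,10)
river: ρ → (10,9,-12)
ρ-cycle length = 16 (tail of 1 descent step not counted)

16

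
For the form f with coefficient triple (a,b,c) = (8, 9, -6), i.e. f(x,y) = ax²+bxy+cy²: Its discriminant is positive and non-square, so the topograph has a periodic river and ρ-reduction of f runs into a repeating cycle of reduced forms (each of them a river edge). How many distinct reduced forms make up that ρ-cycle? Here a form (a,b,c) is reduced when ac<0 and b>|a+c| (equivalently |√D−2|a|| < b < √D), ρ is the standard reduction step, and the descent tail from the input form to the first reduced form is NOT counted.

D = 273, ⌊√D⌋ = 16
river: ρ → (-6,15,2)
river: ρ → (2,13,-13)
river: ρ → (-13,13,2)
river: ρ → (2,15,-6)
river: ρ → (-6,9,8)
river: ρ → (8,7,-7)
river: ρ → (-7,7,8)
river: ρ → (8,9,-6)
ρ-cycle length = 8 (tail of 0 descent steps not counted)

8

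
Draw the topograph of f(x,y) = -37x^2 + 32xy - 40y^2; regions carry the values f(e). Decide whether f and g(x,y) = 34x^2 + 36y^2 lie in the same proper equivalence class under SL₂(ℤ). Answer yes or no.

D₁ = -4896, D₂ = -4896
f is negative-definite; reduce −f:
−f: reduced (well bottom): (37,-32,40) with a≤c, −a<b≤a
flip sign back: reduced form of f is (-37,32,-40)
g: reduced (well bottom): (34,0,36) with a≤c, −a<b≤a
reduced forms (-37, 32, -40) vs (34, 0, 36) ⇒ inequivalent

no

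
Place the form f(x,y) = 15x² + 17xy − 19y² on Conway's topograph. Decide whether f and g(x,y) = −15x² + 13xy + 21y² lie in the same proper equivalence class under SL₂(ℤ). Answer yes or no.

D₁ = 1429, D₂ = 1429
river cycle of f (length 14): (-19, 21, 13), (13, 31, -9), (-9, 23, 25), (25, 27, -7), (-7, 29, 21), (21, 13, -15), (-15, 17, 19), (19, 21, -13), (-13, 31, 9), (9, 23, -25), … (4 more)
river cycle of g (length 14): (21, 29, -7), (-7, 27, 25), (25, 23, -9), (-9, 31, 13), (13, 21, -19), (-19, 17, 15), (15, 13, -21), (-21, 29, 7), (7, 27, -25), (-25, 23, 9), … (4 more)
cycles differ ⇒ inequivalent

no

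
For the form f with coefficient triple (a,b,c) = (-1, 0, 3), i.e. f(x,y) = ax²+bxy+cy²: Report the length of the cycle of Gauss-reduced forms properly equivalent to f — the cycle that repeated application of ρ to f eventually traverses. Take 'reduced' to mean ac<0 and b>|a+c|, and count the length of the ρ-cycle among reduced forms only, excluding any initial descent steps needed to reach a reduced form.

D = 12, ⌊√D⌋ = 3
descent: ρ → (3,0,-1)
descent: ρ → (-1,2,2)  [lands on river]
river: ρ → (2,2,-1)
ρ-cycle length = 2 (tail of 2 descent steps not counted)

2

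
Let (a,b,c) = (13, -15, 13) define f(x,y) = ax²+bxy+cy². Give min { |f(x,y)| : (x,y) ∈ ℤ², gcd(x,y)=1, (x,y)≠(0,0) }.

translate: b→11 (≡-15 mod 26), so (13,-15,13)→(13,11,11)
flip: (13,11,11)→(11,-11,13)
translate: b→11 (≡-11 mod 22), so (11,-11,13)→(11,11,13)
reduced (well bottom): (11,11,13) with a≤c, −a<b≤a
well minimum = a = 11

11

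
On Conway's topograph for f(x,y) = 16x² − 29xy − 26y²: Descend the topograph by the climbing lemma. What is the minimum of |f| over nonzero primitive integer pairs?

descent: ρ → (-26,29,16)  [lands on river]
river: ρ → (16,35,-20)
river: ρ → (-20,45,6)
river: ρ → (6,39,-41)
river: ρ → (-41,43,4)
river: ρ → (4,45,-30)
river: ρ → (-30,15,19)
river: ρ → (19,23,-26)
closes: descent 1, river 8
min |a| on river = 4

4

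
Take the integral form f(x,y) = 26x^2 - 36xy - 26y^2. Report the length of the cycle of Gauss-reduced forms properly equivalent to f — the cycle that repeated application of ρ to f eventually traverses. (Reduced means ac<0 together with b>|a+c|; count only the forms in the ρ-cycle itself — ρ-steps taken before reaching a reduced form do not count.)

D = 4000, ⌊√D⌋ = 63
descent: ρ → (-26,36,26)  [lands on river]
river: ρ → (26,16,-36)
river: ρ → (-36,56,6)
river: ρ → (6,52,-54)
river: ρ → (-54,56,4)
river: ρ → (4,56,-54)
river: ρ → (-54,52,6)
river: ρ → (6,56,-36)
river: ρ → (-36,16,26)
river: ρ → (26,36,-26)
river: ρ → (-26,16,36)
river: ρ → (36,56,-6)
river: ρ → (-6,52,54)
river: ρ → (54,56,-4)
river: ρ → (-4,56,54)
river: ρ → (54,52,-6)
river: ρ → (-6,56,36)
river: ρ → (36,16,-26)
ρ-cycle length = 18 (tail of 1 descent step not counted)

18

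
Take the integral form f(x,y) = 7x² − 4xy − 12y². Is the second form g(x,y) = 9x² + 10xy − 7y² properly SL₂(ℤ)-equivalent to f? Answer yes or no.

D₁ = 352, D₂ = 352
river cycle of f (length 6): (7, 10, -9), (-9, 8, 8), (8, 8, -9), (-9, 10, 7), (7, 18, -1), (-1, 18, 7)
river cycle of g (length 6): (-7, 18, 1), (1, 18, -7), (-7, 10, 9), (9, 8, -8), (-8, 8, 9), (9, 10, -7)
cycles differ ⇒ inequivalent

no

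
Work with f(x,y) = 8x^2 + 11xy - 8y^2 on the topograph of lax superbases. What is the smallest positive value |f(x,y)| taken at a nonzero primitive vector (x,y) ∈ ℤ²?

river: ρ → (-8,5,11)
river: ρ → (11,17,-2)
river: ρ → (-2,19,2)
river: ρ → (2,17,-11)
river: ρ → (-11,5,8)
river: ρ → (8,11,-8)
closes: descent 0, river 6
min |a| on river = 2

2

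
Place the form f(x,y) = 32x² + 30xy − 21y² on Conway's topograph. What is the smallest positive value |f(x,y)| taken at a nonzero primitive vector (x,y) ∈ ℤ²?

river: ρ → (-21,54,8)
river: ρ → (8,58,-7)
river: ρ → (-7,54,24)
river: ρ → (24,42,-19)
river: ρ → (-19,34,32)
river: ρ → (32,30,-21)
closes: descent 0, river 6
min |a| on river = 7

7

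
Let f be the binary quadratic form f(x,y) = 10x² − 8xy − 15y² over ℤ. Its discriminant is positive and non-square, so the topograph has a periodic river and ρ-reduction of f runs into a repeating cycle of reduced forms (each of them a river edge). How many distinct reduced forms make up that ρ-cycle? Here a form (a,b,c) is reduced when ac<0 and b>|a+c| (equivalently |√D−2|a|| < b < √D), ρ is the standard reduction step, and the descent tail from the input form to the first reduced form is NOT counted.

D = 664, ⌊√D⌋ = 25
descent: ρ → (-15,8,10)  [lands on river]
river: ρ → (10,12,-13)
river: ρ → (-13,14,9)
river: ρ → (9,22,-5)
river: ρ → (-5,18,17)
river: ρ → (17,16,-6)
river: ρ → (-6,20,11)
river: ρ → (11,24,-2)
river: ρ → (-2,24,11)
river: ρ → (11,20,-6)
river: ρ → (-6,16,17)
river: ρ → (17,18,-5)
river: ρ → (-5,22,9)
river: ρ → (9,14,-13)
river: ρ → (-13,12,10)
river: ρ → (10,8,-15)
river: ρ → (-15,22,3)
river: ρ → (3,20,-22)
river: ρ → (-22,24,1)
river: ρ → (1,24,-22)
river: ρ → (-22,20,3)
river: ρ → (3,22,-15)
ρ-cycle length = 22 (tail of 1 descent step not counted)

22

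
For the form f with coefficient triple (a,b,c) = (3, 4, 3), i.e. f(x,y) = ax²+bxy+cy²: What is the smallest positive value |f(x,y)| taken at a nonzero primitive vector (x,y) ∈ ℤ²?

translate: b→-2 (≡4 mod 6), so (3,4,3)→(3,-2,2)
flip: (3,-2,2)→(2,2,3)
reduced (well bottom): (2,2,3) with a≤c, −a<b≤a
well minimum = a = 2

2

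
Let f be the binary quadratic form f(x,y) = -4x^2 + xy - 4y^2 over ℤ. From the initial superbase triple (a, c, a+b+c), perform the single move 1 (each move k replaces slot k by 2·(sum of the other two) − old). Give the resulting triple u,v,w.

start (-4,-4,-7) = (f(1,0),f(0,1),f(1,1))
replace slot 1: 2·((-4)+(-7)) − (-4) = -18 → (-18,-4,-7)

-18,-4,-7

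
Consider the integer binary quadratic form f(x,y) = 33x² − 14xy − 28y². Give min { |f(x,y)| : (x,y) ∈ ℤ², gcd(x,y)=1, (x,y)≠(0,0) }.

descent: ρ → (-28,14,33)  [lands on river]
river: ρ → (33,52,-9)
river: ρ → (-9,56,21)
river: ρ → (21,28,-37)
river: ρ → (-37,46,12)
river: ρ → (12,50,-29)
river: ρ → (-29,8,33)
river: ρ → (33,58,-4)
river: ρ → (-4,62,3)
river: ρ → (3,58,-44)
river: ρ → (-44,30,17)
river: ρ → (17,38,-36)
river: ρ → (-36,34,19)
river: ρ → (19,42,-28)
closes: descent 1, river 14
min |a| on river = 3

3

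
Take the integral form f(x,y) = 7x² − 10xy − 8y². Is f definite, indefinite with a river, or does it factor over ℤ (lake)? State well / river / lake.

D = b²−4ac = (-10)² − 4·7·(-8) = 324
D = 18² is a perfect square ⇒ form factors over ℤ ⇒ lakes

lake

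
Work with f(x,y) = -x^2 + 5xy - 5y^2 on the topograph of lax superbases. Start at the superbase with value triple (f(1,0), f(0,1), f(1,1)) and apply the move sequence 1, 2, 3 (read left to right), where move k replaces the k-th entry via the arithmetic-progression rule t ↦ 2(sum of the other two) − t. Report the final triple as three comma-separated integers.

start (-1,-5,-1) = (f(1,0),f(0,1),f(1,1))
replace slot 1: 2·((-5)+(-1)) − (-1) = -11 → (-11,-5,-1)
replace slot 2: 2·((-11)+(-1)) − (-5) = -19 → (-11,-19,-1)
replace slot 3: 2·((-11)+(-19)) − (-1) = -59 → (-11,-19,-59)

-11,-19,-59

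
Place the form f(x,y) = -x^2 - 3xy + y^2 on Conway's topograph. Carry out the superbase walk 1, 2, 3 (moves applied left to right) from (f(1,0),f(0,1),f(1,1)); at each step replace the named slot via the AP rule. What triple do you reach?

start (-1,1,-3) = (f(1,0),f(0,1),f(1,1))
replace slot 1: 2·(1+(-3)) − (-1) = -3 → (-3,1,-3)
replace slot 2: 2·((-3)+(-3)) − 1 = -13 → (-3,-13,-3)
replace slot 3: 2·((-3)+(-13)) − (-3) = -29 → (-3,-13,-29)

-3,-13,-29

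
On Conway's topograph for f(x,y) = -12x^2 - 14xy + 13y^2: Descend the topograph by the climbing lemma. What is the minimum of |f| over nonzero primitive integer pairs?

descent: ρ → (13,14,-12)  [lands on river]
river: ρ → (-12,10,15)
river: ρ → (15,20,-7)
river: ρ → (-7,22,12)
river: ρ → (12,26,-3)
river: ρ → (-3,28,3)
river: ρ → (3,26,-12)
river: ρ → (-12,22,7)
river: ρ → (7,20,-15)
river: ρ → (-15,10,12)
river: ρ → (12,14,-13)
river: ρ → (-13,12,13)
closes: descent 1, river 12
min |a| on river = 3

3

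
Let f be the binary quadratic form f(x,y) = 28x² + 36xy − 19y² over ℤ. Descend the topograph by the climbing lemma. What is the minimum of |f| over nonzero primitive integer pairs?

river: ρ → (-19,40,24)
river: ρ → (24,56,-3)
river: ρ → (-3,58,5)
river: ρ → (5,52,-36)
river: ρ → (-36,20,21)
river: ρ → (21,22,-35)
river: ρ → (-35,48,8)
river: ρ → (8,48,-35)
river: ρ → (-35,22,21)
river: ρ → (21,20,-36)
river: ρ → (-36,52,5)
river: ρ → (5,58,-3)
river: ρ → (-3,56,24)
river: ρ → (24,40,-19)
river: ρ → (-19,36,28)
river: ρ → (28,20,-27)
river: ρ → (-27,34,21)
river: ρ → (21,50,-11)
river: ρ → (-11,38,45)
river: ρ → (45,52,-4)
river: ρ → (-4,52,45)
river: ρ → (45,38,-11)
river: ρ → (-11,50,21)
river: ρ → (21,34,-27)
river: ρ → (-27,20,28)
river: ρ → (28,36,-19)
closes: descent 0, river 26
min |a| on river = 3

3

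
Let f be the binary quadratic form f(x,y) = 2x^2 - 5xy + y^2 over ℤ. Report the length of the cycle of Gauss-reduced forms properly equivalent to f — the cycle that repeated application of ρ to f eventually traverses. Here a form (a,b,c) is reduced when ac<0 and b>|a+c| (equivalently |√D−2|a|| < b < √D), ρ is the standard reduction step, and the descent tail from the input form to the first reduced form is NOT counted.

D = 17, ⌊√D⌋ = 4
descent: ρ → (1,3,-2)  [lands on river]
river: ρ → (-2,1,2)
river: ρ → (2,3,-1)
river: ρ → (-1,3,2)
river: ρ → (2,1,-2)
river: ρ → (-2,3,1)
ρ-cycle length = 6 (tail of 1 descent step not counted)

6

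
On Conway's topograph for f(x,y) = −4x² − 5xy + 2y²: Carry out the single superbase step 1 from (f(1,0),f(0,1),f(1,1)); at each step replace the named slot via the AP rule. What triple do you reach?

start (-4,2,-7) = (f(1,0),f(0,1),f(1,1))
replace slot 1: 2·(2+(-7)) − (-4) = -6 → (-6,2,-7)

-6,2,-7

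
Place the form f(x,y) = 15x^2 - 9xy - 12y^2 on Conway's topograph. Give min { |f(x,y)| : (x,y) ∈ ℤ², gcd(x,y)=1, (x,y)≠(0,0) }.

descent: ρ → (-12,9,15)  [lands on river]
river: ρ → (15,21,-6)
river: ρ → (-6,27,3)
river: ρ → (3,27,-6)
river: ρ → (-6,21,15)
river: ρ → (15,9,-12)
river: ρ → (-12,15,12)
river: ρ → (12,9,-15)
river: ρ → (-15,21,6)
river: ρ → (6,27,-3)
river: ρ → (-3,27,6)
river: ρ → (6,21,-15)
river: ρ → (-15,9,12)
river: ρ → (12,15,-12)
closes: descent 1, river 14
min |a| on river = 3

3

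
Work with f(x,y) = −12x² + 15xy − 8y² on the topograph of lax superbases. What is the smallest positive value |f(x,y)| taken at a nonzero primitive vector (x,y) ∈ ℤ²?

translate: b→9 (≡-15 mod 24), so (12,-15,8)→(12,9,5)
flip: (12,9,5)→(5,-9,12)
translate: b→1 (≡-9 mod 10), so (5,-9,12)→(5,1,8)
reduced (well bottom): (5,1,8) with a≤c, −a<b≤a
well minimum |f| = |-5| = 5 (negative-definite)

5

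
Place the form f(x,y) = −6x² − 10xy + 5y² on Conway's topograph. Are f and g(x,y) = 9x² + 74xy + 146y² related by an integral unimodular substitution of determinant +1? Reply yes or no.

D₁ = 220, D₂ = 220
river cycle of f (length 4): (5, 10, -6), (-6, 14, 1), (1, 14, -6), (-6, 10, 5)
river cycle of g (length 4): (-6, 10, 5), (5, 10, -6), (-6, 14, 1), (1, 14, -6)
cycles coincide ⇒ equivalent

yes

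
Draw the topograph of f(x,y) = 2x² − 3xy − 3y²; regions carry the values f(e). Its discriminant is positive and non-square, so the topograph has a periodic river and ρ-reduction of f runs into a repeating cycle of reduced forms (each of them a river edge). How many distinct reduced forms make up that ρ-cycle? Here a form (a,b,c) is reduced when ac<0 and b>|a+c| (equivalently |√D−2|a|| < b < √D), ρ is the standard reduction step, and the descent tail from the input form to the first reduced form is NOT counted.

D = 33, ⌊√D⌋ = 5
descent: ρ → (-3,3,2)  [lands on river]
river: ρ → (2,5,-1)
river: ρ → (-1,5,2)
river: ρ → (2,3,-3)
ρ-cycle length = 4 (tail of 1 descent step not counted)

4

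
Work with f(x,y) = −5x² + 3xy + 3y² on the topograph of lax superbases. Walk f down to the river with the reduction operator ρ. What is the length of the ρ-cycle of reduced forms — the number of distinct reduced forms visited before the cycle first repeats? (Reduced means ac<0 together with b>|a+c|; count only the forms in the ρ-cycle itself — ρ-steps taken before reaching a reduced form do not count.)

D = 69, ⌊√D⌋ = 8
river: ρ → (3,3,-5)
river: ρ → (-5,7,1)
river: ρ → (1,7,-5)
river: ρ → (-5,3,3)
ρ-cycle length = 4 (tail of 0 descent steps not counted)

4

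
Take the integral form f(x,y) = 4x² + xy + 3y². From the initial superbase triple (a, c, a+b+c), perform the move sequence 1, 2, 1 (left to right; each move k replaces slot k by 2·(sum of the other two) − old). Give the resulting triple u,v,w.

start (4,3,8) = (f(1,0),f(0,1),f(1,1))
replace slot 1: 2·(3+8) − 4 = 18 → (18,3,8)
replace slot 2: 2·(18+8) − 3 = 49 → (18,49,8)
replace slot 1: 2·(49+8) − 18 = 96 → (96,49,8)

96,49,8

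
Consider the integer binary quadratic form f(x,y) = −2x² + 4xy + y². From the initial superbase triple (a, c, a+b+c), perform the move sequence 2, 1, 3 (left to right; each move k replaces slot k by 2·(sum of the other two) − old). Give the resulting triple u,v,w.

start (-2,1,3) = (f(1,0),f(0,1),f(1,1))
replace slot 2: 2·((-2)+3) − 1 = 1 → (-2,1,3)
replace slot 1: 2·(1+3) − (-2) = 10 → (10,1,3)
replace slot 3: 2·(10+1) − 3 = 19 → (10,1,19)

10,1,19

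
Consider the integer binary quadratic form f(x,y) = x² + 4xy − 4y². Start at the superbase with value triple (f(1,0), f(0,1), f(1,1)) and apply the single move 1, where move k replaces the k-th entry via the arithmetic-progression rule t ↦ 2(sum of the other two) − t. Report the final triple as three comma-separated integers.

start (1,-4,1) = (f(1,0),f(0,1),f(1,1))
replace slot 1: 2·((-4)+1) − 1 = -7 → (-7,-4,1)

-7,-4,1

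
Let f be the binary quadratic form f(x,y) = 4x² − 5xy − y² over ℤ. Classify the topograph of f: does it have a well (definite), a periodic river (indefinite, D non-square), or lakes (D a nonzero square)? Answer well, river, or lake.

D = b²−4ac = (-5)² − 4·4·(-1) = 41
D > 0 non-square ⇒ indefinite ⇒ periodic river

river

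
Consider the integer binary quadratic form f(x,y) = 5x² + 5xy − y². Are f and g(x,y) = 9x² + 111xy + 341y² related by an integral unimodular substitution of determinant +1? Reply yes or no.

D₁ = 45, D₂ = 45
river cycle of f (length 2): (-1, 5, 5), (5, 5, -1)
river cycle of g (length 2): (-1, 5, 5), (5, 5, -1)
cycles coincide ⇒ equivalent

yes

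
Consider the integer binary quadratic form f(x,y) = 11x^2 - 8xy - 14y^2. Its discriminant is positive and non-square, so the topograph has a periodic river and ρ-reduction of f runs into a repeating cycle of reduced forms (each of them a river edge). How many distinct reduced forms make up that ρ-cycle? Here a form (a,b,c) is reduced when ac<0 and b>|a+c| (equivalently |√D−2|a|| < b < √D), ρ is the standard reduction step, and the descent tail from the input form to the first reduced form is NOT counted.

D = 680, ⌊√D⌋ = 26
descent: ρ → (-14,8,11)  [lands on river]
river: ρ → (11,14,-11)
river: ρ → (-11,8,14)
river: ρ → (14,20,-5)
river: ρ → (-5,20,14)
river: ρ → (14,8,-11)
river: ρ → (-11,14,11)
river: ρ → (11,8,-14)
river: ρ → (-14,20,5)
river: ρ → (5,20,-14)
ρ-cycle length = 10 (tail of 1 descent step not counted)

10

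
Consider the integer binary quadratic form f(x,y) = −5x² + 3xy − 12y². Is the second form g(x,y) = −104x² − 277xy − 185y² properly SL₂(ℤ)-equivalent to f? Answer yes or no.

D₁ = -231, D₂ = -231
f is negative-definite; reduce −f:
−f: reduced (well bottom): (5,-3,12) with a≤c, −a<b≤a
flip sign back: reduced form of f is (-5,3,-12)
g is negative-definite; reduce −g:
−g: translate: b→69 (≡277 mod 208), so (104,277,185)→(104,69,12)
−g: flip: (104,69,12)→(12,-69,104)
−g: translate: b→3 (≡-69 mod 24), so (12,-69,104)→(12,3,5)
−g: flip: (12,3,5)→(5,-3,12)
−g: reduced (well bottom): (5,-3,12) with a≤c, −a<b≤a
flip sign back: reduced form of g is (-5,3,-12)
reduced forms (-5, 3, -12) vs (-5, 3, -12) ⇒ equivalent

yes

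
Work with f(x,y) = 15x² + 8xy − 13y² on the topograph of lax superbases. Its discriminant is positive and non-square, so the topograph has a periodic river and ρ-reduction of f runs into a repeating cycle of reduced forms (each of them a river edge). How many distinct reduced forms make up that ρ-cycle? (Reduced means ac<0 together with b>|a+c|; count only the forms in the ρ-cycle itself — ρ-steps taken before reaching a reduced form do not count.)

D = 844, ⌊√D⌋ = 29
river: ρ → (-13,18,10)
river: ρ → (10,22,-9)
river: ρ → (-9,14,18)
river: ρ → (18,22,-5)
river: ρ → (-5,28,3)
river: ρ → (3,26,-14)
river: ρ → (-14,2,15)
river: ρ → (15,28,-1)
river: ρ → (-1,28,15)
river: ρ → (15,2,-14)
river: ρ → (-14,26,3)
river: ρ → (3,28,-5)
river: ρ → (-5,22,18)
river: ρ → (18,14,-9)
river: ρ → (-9,22,10)
river: ρ → (10,18,-13)
river: ρ → (-13,8,15)
river: ρ → (15,22,-6)
river: ρ → (-6,26,7)
river: ρ → (7,16,-21)
river: ρ → (-21,26,2)
river: ρ → (2,26,-21)
river: ρ → (-21,16,7)
river: ρ → (7,26,-6)
river: ρ → (-6,22,15)
river: ρ → (15,8,-13)
ρ-cycle length = 26 (tail of 0 descent steps not counted)

26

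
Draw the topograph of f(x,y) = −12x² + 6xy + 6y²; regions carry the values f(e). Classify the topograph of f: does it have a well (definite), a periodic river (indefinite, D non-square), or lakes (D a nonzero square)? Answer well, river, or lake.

D = b²−4ac = 6² − 4·(-12)·6 = 324
D = 18² is a perfect square ⇒ form factors over ℤ ⇒ lakes

lake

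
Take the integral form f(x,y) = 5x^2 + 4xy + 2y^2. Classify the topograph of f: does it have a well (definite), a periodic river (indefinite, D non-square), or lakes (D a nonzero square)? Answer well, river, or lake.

D = b²−4ac = 4² − 4·5·2 = -24
D < 0 ⇒ definite ⇒ every region one sign ⇒ single well

well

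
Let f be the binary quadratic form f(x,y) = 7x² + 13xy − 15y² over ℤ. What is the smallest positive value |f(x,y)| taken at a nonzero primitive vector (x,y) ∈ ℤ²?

river: ρ → (-15,17,5)
river: ρ → (5,23,-3)
river: ρ → (-3,19,19)
river: ρ → (19,19,-3)
river: ρ → (-3,23,5)
river: ρ → (5,17,-15)
river: ρ → (-15,13,7)
river: ρ → (7,15,-13)
river: ρ → (-13,11,9)
river: ρ → (9,7,-15)
river: ρ → (-15,23,1)
river: ρ → (1,23,-15)
river: ρ → (-15,7,9)
river: ρ → (9,11,-13)
river: ρ → (-13,15,7)
river: ρ → (7,13,-15)
closes: descent 0, river 16
min |a| on river = 1

1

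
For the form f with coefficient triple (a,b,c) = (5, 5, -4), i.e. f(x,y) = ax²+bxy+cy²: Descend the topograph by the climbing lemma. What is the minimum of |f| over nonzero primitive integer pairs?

river: ρ → (-4,3,6)
river: ρ → (6,9,-1)
river: ρ → (-1,9,6)
river: ρ → (6,3,-4)
river: ρ → (-4,5,5)
river: ρ → (5,5,-4)
closes: descent 0, river 6
min |a| on river = 1

1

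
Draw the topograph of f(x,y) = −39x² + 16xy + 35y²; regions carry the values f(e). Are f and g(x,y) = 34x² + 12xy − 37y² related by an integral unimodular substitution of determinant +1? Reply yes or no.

D₁ = 5716, D₂ = 5176
discriminants differ ⇒ not SL₂(ℤ)-equivalent

no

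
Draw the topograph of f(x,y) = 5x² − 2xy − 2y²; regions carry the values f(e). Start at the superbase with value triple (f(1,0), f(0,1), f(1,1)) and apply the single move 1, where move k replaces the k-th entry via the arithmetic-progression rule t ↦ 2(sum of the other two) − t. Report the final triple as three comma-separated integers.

start (5,-2,1) = (f(1,0),f(0,1),f(1,1))
replace slot 1: 2·((-2)+1) − 5 = -7 → (-7,-2,1)

-7,-2,1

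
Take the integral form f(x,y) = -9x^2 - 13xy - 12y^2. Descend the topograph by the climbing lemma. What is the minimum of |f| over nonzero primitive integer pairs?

translate: b→-5 (≡13 mod 18), so (9,13,12)→(9,-5,8)
flip: (9,-5,8)→(8,5,9)
reduced (well bottom): (8,5,9) with a≤c, −a<b≤a
well minimum |f| = |-8| = 8 (negative-definite)

8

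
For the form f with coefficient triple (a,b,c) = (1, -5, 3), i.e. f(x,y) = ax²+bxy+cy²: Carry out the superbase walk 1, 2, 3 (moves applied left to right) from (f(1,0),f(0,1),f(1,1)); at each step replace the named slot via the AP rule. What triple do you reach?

start (1,3,-1) = (f(1,0),f(0,1),f(1,1))
replace slot 1: 2·(3+(-1)) − 1 = 3 → (3,3,-1)
replace slot 2: 2·(3+(-1)) − 3 = 1 → (3,1,-1)
replace slot 3: 2·(3+1) − (-1) = 9 → (3,1,9)

3,1,9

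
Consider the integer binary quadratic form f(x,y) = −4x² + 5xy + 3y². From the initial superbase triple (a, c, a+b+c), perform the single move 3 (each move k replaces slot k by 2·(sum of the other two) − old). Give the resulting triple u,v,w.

start (-4,3,4) = (f(1,0),f(0,1),f(1,1))
replace slot 3: 2·((-4)+3) − 4 = -6 → (-4,3,-6)

-4,3,-6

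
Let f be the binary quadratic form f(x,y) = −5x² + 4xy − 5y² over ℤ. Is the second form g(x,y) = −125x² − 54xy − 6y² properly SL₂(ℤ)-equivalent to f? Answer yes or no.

D₁ = -84, D₂ = -84
f is negative-definite; reduce −f:
−f: flip: (5,-4,5)→(5,4,5)
−f: reduced (well bottom): (5,4,5) with a≤c, −a<b≤a
flip sign back: reduced form of f is (-5,-4,-5)
g is negative-definite; reduce −g:
−g: flip: (125,54,6)→(6,-54,125)
−g: translate: b→6 (≡-54 mod 12), so (6,-54,125)→(6,6,5)
−g: flip: (6,6,5)→(5,-6,6)
−g: translate: b→4 (≡-6 mod 10), so (5,-6,6)→(5,4,5)
−g: reduced (well bottom): (5,4,5) with a≤c, −a<b≤a
flip sign back: reduced form of g is (-5,-4,-5)
reduced forms (-5, -4, -5) vs (-5, -4, -5) ⇒ equivalent

yes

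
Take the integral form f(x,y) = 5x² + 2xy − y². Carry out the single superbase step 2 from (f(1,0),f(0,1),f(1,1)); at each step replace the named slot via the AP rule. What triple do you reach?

start (5,-1,6) = (f(1,0),f(0,1),f(1,1))
replace slot 2: 2·(5+6) − (-1) = 23 → (5,23,6)

5,23,6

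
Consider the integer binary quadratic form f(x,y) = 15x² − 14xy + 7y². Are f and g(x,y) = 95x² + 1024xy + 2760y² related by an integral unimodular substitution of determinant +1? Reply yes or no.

D₁ = -224, D₂ = -224
f: flip: (15,-14,7)→(7,14,15)
f: translate: b→0 (≡14 mod 14), so (7,14,15)→(7,0,8)
f: reduced (well bottom): (7,0,8) with a≤c, −a<b≤a
g: translate: b→74 (≡1024 mod 190), so (95,1024,2760)→(95,74,15)
g: flip: (95,74,15)→(15,-74,95)
g: translate: b→-14 (≡-74 mod 30), so (15,-74,95)→(15,-14,7)
g: flip: (15,-14,7)→(7,14,15)
g: translate: b→0 (≡14 mod 14), so (7,14,15)→(7,0,8)
g: reduced (well bottom): (7,0,8) with a≤c, −a<b≤a
reduced forms (7, 0, 8) vs (7, 0, 8) ⇒ equivalent

yes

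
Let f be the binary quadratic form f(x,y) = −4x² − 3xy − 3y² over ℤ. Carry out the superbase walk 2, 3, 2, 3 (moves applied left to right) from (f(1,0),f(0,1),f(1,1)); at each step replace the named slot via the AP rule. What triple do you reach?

start (-4,-3,-10) = (f(1,0),f(0,1),f(1,1))
replace slot 2: 2·((-4)+(-10)) − (-3) = -25 → (-4,-25,-10)
replace slot 3: 2·((-4)+(-25)) − (-10) = -48 → (-4,-25,-48)
replace slot 2: 2·((-4)+(-48)) − (-25) = -79 → (-4,-79,-48)
replace slot 3: 2·((-4)+(-79)) − (-48) = -118 → (-4,-79,-118)

-4,-79,-118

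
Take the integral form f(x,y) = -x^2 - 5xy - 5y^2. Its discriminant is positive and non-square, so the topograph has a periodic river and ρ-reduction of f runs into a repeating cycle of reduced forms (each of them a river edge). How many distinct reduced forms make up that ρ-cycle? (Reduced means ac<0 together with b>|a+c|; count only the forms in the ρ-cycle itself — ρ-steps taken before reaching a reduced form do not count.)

D = 5, ⌊√D⌋ = 2
descent: ρ → (-5,5,-1)
descent: ρ → (-1,1,1)  [lands on river]
river: ρ → (1,1,-1)
ρ-cycle length = 2 (tail of 2 descent steps not counted)

2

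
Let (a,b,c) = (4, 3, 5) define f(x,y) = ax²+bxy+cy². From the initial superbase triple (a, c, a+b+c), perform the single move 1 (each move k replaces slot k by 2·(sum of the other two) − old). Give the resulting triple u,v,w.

start (4,5,12) = (f(1,0),f(0,1),f(1,1))
replace slot 1: 2·(5+12) − 4 = 30 → (30,5,12)

30,5,12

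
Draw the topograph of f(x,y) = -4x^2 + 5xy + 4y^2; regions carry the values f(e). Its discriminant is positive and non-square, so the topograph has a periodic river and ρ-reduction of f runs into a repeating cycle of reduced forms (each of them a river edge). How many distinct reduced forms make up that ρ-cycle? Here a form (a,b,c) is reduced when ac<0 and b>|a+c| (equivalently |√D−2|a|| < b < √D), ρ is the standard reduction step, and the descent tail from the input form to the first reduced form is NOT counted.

D = 89, ⌊√D⌋ = 9
river: ρ → (4,3,-5)
river: ρ → (-5,7,2)
river: ρ → (2,9,-1)
river: ρ → (-1,9,2)
river: ρ → (2,7,-5)
river: ρ → (-5,3,4)
river: ρ → (4,5,-4)
river: ρ → (-4,3,5)
river: ρ → (5,7,-2)
river: ρ → (-2,9,1)
river: ρ → (1,9,-2)
river: ρ → (-2,7,5)
river: ρ → (5,3,-4)
river: ρ → (-4,5,4)
ρ-cycle length = 14 (tail of 0 descent steps not counted)

14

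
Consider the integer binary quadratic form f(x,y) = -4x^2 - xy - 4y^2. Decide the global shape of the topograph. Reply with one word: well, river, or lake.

D = b²−4ac = (-1)² − 4·(-4)·(-4) = -63
D < 0 ⇒ definite ⇒ every region one sign ⇒ single well

well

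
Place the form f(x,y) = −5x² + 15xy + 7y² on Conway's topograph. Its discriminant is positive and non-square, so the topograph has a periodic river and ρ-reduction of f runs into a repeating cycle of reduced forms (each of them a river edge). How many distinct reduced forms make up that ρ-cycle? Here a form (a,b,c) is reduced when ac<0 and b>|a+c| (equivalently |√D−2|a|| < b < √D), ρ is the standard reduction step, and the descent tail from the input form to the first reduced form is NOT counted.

D = 365, ⌊√D⌋ = 19
river: ρ → (7,13,-7)
river: ρ → (-7,15,5)
river: ρ → (5,15,-7)
river: ρ → (-7,13,7)
river: ρ → (7,15,-5)
river: ρ → (-5,15,7)
ρ-cycle length = 6 (tail of 0 descent steps not counted)

6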